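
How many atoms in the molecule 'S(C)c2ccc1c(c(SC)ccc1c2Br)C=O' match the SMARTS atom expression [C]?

3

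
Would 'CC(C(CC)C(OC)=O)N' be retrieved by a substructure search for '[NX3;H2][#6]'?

Yes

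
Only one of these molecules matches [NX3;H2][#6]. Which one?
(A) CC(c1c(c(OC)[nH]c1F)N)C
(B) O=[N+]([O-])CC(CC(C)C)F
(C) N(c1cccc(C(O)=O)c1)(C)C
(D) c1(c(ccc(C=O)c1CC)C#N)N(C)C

A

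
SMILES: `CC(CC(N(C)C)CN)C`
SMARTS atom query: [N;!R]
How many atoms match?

2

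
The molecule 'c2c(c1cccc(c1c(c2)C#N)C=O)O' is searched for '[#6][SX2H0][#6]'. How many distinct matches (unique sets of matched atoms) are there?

0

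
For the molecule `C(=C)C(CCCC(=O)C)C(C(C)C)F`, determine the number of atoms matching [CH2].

The query [CH2] means: aliphatic carbon with exactly two hydrogens.
Check the 14 heavy atoms by environment: 4× C (H2) → match; 4× C (H1) → no; 3× C (H3) → no; 1× C (H0) → no; 1× O (H0) → no; 1× F (H0) → no.
That gives 4 matching atoms.

4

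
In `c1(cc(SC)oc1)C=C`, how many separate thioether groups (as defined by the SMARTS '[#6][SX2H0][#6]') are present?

1

[#6][SX2H0][#6] is the SMARTS for a thioether: an aliphatic sulfur bridging two carbons with no H on the sulfur.
Exactly one fragment in the molecule meets all constraints, giving 1 match.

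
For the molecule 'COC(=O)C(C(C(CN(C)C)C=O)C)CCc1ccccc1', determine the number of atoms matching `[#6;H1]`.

9

Check the 22 heavy atoms by environment: 3× C (H2) → no; 4× C (H1) → match; 1× N (H0) → no; 4× C (H3) → no; 1× C (H0) → no; 3× O (H0) → no; 1× c (aromatic, H0) → no; 5× c (aromatic, H1) → match.
Summing the matching environments: 4 + 5 = 9 matching atoms.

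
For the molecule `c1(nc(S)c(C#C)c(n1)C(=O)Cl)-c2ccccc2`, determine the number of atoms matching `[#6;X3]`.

11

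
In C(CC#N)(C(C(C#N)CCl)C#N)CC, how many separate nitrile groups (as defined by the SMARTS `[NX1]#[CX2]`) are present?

[NX1]#[CX2] is the SMARTS for a nitrile: a nitrogen triple-bonded to a two-connected carbon.
The molecule carries 3 separate instances of a nitrile (-C#N) meeting every constraint; each maps to a distinct set of atoms, giving 3 matches.

3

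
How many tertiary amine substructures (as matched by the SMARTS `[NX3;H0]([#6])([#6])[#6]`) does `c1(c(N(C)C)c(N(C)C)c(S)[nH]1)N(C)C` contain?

3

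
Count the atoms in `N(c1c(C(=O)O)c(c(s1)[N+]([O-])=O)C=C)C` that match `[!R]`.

10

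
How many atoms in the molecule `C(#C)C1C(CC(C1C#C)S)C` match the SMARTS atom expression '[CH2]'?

The query [CH2] means: aliphatic carbon with exactly two hydrogens.
Check the 11 heavy atoms by environment: 1× C (H2) → match; 6× C (H1) → no; 2× C (H0) → no; 1× C (H3) → no; 1× S (H1) → no.
That gives 1 matching atom.

1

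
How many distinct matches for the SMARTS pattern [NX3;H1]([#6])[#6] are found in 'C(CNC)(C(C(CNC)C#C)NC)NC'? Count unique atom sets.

[NX3;H1]([#6])[#6] is the SMARTS for a secondary amine: a trivalent nitrogen with one H, bonded to two carbons.
The molecule carries 4 separate instances of an N-methylamino group (-NHCH3) meeting every constraint; each maps to a distinct set of atoms, giving 4 matches.

4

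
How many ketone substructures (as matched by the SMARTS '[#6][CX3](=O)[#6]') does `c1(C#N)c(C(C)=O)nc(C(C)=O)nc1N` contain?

2

[#6][CX3](=O)[#6] is the SMARTS for a ketone: a carbonyl carbon (no H) flanked by two carbons.
The molecule carries 2 separate instances of an acetyl/ketone group (-C(=O)CH3) meeting every constraint; each maps to a distinct set of atoms, giving 2 matches.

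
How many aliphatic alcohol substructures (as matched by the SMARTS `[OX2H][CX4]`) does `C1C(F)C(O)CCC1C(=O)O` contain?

1

[OX2H][CX4] is the SMARTS for an aliphatic alcohol: a hydroxyl oxygen bound to an sp3 (X4) carbon.
Exactly one fragment in the molecule meets all constraints, giving 1 match.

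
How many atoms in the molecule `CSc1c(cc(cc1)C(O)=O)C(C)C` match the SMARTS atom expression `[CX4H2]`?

The query [CX4H2] means: sp3 carbon (X4) with exactly two hydrogens.
Check the 14 heavy atoms by environment: 3× c (aromatic, H0, X3) → no; 3× c (aromatic, H1, X3) → no; 1× C (H1, X4) → no; 3× C (H3, X4) → no; 1× S (H0, X2) → no; 1× C (H0, X3) → no; 1× O (H0, X1) → no; 1× O (H1, X2) → no.
No environment satisfies the query, so 0 matching atoms.

0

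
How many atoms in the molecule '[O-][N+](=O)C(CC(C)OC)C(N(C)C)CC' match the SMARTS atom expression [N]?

2

The query [N] means: uppercase N matches aliphatic (non-aromatic) nitrogen only.
Check the 15 heavy atoms by environment: 10× C → no; 2× O → no; 1× N (charge +1) → match; 1× O (charge -1) → no; 1× N → match.
Summing the matching environments: 1 + 1 = 2 matching atoms.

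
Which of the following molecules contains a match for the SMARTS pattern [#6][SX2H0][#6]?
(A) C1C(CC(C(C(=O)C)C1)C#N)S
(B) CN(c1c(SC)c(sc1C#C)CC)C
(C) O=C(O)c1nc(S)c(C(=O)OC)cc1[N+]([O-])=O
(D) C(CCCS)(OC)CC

B

[#6][SX2H0][#6] describes an aliphatic sulfur bridging two carbons with no H on the sulfur (a thioether).
(A) has a thiol (-SH) but the sulfur has H1, not H0 bridging two carbons.
(B) contains a methylthio ether (-SCH3), which satisfies every atom and bond constraint.
(C) has a thiol (-SH) but the sulfur has H1, not H0 bridging two carbons.
(D) has a thiol (-SH) but the sulfur has H1, not H0 bridging two carbons.
So the answer is (B).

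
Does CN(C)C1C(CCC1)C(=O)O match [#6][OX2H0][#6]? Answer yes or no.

No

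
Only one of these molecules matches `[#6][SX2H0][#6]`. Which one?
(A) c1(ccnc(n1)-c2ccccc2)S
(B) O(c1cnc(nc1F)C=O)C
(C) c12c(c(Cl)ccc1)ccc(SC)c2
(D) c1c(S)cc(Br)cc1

C

[#6][SX2H0][#6] describes an aliphatic sulfur bridging two carbons with no H on the sulfur (a thioether).
(A) has a thiol (-SH) but the sulfur has H1, not H0 bridging two carbons.
(B) has a methoxy ether (-OCH3) but the bridging atom is O, not S.
(C) contains a methylthio ether (-SCH3), which satisfies every atom and bond constraint.
(D) has a thiol (-SH) but the sulfur has H1, not H0 bridging two carbons.
So the answer is (C).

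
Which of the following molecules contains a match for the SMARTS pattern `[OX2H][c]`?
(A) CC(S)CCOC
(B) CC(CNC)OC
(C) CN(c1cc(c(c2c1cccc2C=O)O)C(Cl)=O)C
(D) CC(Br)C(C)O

C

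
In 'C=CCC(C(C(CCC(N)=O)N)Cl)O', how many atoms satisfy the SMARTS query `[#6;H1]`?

4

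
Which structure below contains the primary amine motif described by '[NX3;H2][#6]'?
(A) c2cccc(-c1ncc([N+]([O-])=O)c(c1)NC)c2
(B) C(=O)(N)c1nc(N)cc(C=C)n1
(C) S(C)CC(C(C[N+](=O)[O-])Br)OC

[NX3;H2][#6] describes a trivalent nitrogen with two H attached to carbon (a primary amine).
(A) has a nitro group (-[N+](=O)[O-]) but the nitrogen is [N+] with no H, not NX3H2.
(B) contains a primary amino group (-NH2), which satisfies every atom and bond constraint.
(C) has a nitro group (-[N+](=O)[O-]) but the nitrogen is [N+] with no H, not NX3H2.
So the answer is (B).

B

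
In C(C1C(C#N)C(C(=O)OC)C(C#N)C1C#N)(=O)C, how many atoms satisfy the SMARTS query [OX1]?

2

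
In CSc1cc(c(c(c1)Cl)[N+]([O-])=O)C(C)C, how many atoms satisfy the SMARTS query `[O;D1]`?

2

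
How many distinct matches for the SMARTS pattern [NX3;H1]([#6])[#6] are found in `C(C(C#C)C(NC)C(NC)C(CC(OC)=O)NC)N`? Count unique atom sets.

3

[NX3;H1]([#6])[#6] is the SMARTS for a secondary amine: a trivalent nitrogen with one H, bonded to two carbons.
The molecule carries 3 separate instances of an N-methylamino group (-NHCH3) meeting every constraint; each maps to a distinct set of atoms, giving 3 matches.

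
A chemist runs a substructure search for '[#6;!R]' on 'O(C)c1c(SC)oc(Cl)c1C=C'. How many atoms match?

The query [#6;!R] means: carbon not in any ring.
Check the 12 heavy atoms by environment: 1× o (aromatic, in 5-ring) → no; 4× c (aromatic, in 5-ring) → no; 1× Cl (acyclic) → no; 4× C (acyclic) → match; 1× S (acyclic) → no; 1× O (acyclic) → no.
That gives 4 matching atoms.

4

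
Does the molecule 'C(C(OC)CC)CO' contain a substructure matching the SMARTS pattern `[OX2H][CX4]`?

The pattern [OX2H][CX4] describes a hydroxyl oxygen bound to an sp3 (X4) carbon — an aliphatic alcohol.
The molecule carries a hydroxyl group (-OH), whose atoms satisfy every constraint of the query, so the pattern matches.

Yes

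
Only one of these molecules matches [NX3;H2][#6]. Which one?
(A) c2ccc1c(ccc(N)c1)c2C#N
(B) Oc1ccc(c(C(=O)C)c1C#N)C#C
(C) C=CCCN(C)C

[NX3;H2][#6] describes a trivalent nitrogen with two H attached to carbon (a primary amine).
(A) contains a primary amino group (-NH2), which satisfies every atom and bond constraint.
(B) has a nitrile (-C#N) but the nitrogen is NX1 (triple-bonded), not NX3 with two H.
(C) has a dimethylamino group (-N(CH3)2) but the nitrogen has H0, not H2.
So the answer is (A).

A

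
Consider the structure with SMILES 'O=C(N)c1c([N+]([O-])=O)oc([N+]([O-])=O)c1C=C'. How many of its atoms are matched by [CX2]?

Check the 16 heavy atoms by environment: 1× o (aromatic, X2) → no; 4× c (aromatic, X3) → no; 2× N (charge +1, X3) → no; 2× O (charge -1, X1) → no; 3× O (X1) → no; 3× C (X3) → no; 1× N (X3) → no.
No environment satisfies the query, so 0 matching atoms.

0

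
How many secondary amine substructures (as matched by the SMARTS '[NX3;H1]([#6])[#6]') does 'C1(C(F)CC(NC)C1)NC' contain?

2

[NX3;H1]([#6])[#6] is the SMARTS for a secondary amine: a trivalent nitrogen with one H, bonded to two carbons.
The molecule carries 2 separate instances of an N-methylamino group (-NHCH3) meeting every constraint; each maps to a distinct set of atoms, giving 2 matches.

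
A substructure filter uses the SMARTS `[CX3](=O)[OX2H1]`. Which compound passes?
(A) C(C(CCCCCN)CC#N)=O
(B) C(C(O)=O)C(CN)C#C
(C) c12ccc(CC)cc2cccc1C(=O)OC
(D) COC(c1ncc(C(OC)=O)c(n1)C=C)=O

[CX3](=O)[OX2H1] describes an sp2 carbon double-bonded to O and single-bonded to an -OH oxygen (a carboxylic acid).
(A) has an aldehyde (-CHO) but there is no singly-bonded oxygen on the carbonyl carbon.
(B) contains a carboxylic acid group (-C(=O)OH), which satisfies every atom and bond constraint.
(C) has a methyl-ester group (-C(=O)OCH3) but the singly-bonded O has no H (OX2H0, not OX2H1).
(D) has a methyl-ester group (-C(=O)OCH3) but the singly-bonded O has no H (OX2H0, not OX2H1).
So the answer is (B).

B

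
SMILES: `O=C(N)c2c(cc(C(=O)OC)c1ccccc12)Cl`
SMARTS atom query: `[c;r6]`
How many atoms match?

10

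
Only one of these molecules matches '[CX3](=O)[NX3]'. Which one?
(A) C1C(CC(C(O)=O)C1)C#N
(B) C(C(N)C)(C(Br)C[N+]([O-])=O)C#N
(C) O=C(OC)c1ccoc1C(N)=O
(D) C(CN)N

[CX3](=O)[NX3] describes a carbonyl carbon bonded to a trivalent nitrogen (an amide).
(A) has a carboxylic acid group (-C(=O)OH) but the carbonyl is bonded to O, not to an NX3 nitrogen.
(B) has a nitrile (-C#N) but the nitrile N is NX1 (triple-bonded), not NX3.
(C) contains a primary amide (-C(=O)NH2), which satisfies every atom and bond constraint.
(D) has a primary amino group (-NH2) but the -NH2 is not attached to a carbonyl carbon.
So the answer is (C).

C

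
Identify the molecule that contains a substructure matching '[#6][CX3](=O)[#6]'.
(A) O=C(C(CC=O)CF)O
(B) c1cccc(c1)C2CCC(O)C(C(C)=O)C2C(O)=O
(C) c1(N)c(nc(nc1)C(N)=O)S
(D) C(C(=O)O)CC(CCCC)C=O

[#6][CX3](=O)[#6] describes a carbonyl carbon (no H) flanked by two carbons (a ketone).
(A) has a carboxylic acid group (-C(=O)OH) but one neighbour of the carbonyl carbon is O, not C.
(B) contains an acetyl/ketone group (-C(=O)CH3), which satisfies every atom and bond constraint.
(C) has a primary amide (-C(=O)NH2) but one neighbour of the carbonyl carbon is N, not C.
(D) has an aldehyde (-CHO) but the carbonyl carbon has H1, so it is not flanked by two carbons.
So the answer is (B).

B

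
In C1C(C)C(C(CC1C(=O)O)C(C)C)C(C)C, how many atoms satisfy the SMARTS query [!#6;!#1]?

The query [!#6;!#1] means: not carbon and not hydrogen — any heteroatom.
Check the 16 heavy atoms by environment: 14× C → no; 2× O → match.
That gives 2 matching atoms.

2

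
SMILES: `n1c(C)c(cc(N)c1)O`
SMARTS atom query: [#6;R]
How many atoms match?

Check the 9 heavy atoms by environment: 1× n (aromatic, in 6-ring) → no; 5× c (aromatic, in 6-ring) → match; 1× C (acyclic) → no; 1× N (acyclic) → no; 1× O (acyclic) → no.
That gives 5 matching atoms.

5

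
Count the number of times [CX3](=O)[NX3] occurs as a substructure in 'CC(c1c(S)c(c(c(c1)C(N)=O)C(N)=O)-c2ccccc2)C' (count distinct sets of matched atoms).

2

[CX3](=O)[NX3] is the SMARTS for an amide: a carbonyl carbon bonded to a trivalent nitrogen.
The molecule carries 2 separate instances of a primary amide (-C(=O)NH2) meeting every constraint; each maps to a distinct set of atoms, giving 2 matches.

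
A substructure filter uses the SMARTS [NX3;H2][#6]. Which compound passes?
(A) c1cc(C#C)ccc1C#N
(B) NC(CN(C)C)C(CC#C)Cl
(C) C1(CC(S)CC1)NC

B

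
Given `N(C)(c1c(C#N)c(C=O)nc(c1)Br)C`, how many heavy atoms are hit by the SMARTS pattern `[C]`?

4

The query [C] means: uppercase C matches aliphatic (non-aromatic) carbon only.
Check the 14 heavy atoms by environment: 1× n (aromatic) → no; 5× c (aromatic) → no; 4× C → match; 2× N → no; 1× Br → no; 1× O → no.
That gives 4 matching atoms.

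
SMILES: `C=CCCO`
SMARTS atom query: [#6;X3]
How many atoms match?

Check the 5 heavy atoms by environment: 2× C (X4) → no; 1× O (X2) → no; 2× C (X3) → match.
That gives 2 matching atoms.

2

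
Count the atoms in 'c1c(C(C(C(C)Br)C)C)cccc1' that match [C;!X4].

0

Check the 13 heavy atoms by environment: 6× C (X4) → no; 6× c (aromatic, X3) → no; 1× Br (X1) → no.
No environment satisfies the query, so 0 matching atoms.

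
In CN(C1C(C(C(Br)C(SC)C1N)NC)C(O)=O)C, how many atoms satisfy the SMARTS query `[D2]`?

2

Check the 18 heavy atoms by environment: 7× C (D3) → no; 2× O (D1) → no; 1× N (D3) → no; 4× C (D1) → no; 1× N (D2) → match; 1× N (D1) → no; 1× S (D2) → match; 1× Br (D1) → no.
Summing the matching environments: 1 + 1 = 2 matching atoms.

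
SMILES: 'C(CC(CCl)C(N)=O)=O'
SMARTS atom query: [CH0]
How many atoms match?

1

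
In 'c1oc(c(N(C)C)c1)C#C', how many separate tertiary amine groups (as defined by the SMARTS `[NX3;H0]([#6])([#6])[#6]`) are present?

1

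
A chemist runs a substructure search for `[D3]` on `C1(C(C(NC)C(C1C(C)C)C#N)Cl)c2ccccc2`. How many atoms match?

7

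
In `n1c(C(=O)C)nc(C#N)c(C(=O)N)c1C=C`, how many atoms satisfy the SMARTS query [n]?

2

The query [n] means: lowercase n matches aromatic nitrogen only.
Check the 16 heavy atoms by environment: 2× n (aromatic) → match; 4× c (aromatic) → no; 6× C → no; 2× N → no; 2× O → no.
That gives 2 matching atoms.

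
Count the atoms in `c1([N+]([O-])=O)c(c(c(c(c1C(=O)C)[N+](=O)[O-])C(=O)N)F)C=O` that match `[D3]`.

The query [D3] means: atom with exactly three heavy-atom neighbours.
Check the 21 heavy atoms by environment: 6× c (aromatic, D3) → match; 2× N (charge +1, D3) → match; 2× O (charge -1, D1) → no; 5× O (D1) → no; 1× F (D1) → no; 2× C (D3) → match; 1× C (D1) → no; 1× C (D2) → no; 1× N (D1) → no.
Summing the matching environments: 6 + 2 + 2 = 10 matching atoms.

10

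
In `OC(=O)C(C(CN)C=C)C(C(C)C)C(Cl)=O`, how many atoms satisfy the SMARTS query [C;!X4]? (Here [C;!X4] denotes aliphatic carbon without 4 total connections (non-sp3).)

4

Check the 16 heavy atoms by environment: 7× C (X4) → no; 4× C (X3) → match; 1× N (X3) → no; 2× O (X1) → no; 1× Cl (X1) → no; 1× O (X2) → no.
That gives 4 matching atoms.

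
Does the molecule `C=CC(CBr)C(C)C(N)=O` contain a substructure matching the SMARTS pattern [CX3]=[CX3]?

The pattern [CX3]=[CX3] describes a non-aromatic C=C double bond between two sp2 carbons — an alkene.
The molecule carries a vinyl group (-CH=CH2), whose atoms satisfy every constraint of the query, so the pattern matches.

Yes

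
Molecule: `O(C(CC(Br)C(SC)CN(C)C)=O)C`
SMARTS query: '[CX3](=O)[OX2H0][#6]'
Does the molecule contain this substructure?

Yes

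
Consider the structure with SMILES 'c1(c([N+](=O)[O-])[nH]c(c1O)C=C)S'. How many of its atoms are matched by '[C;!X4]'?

Check the 12 heavy atoms by environment: 1× n (aromatic, X3) → no; 4× c (aromatic, X3) → no; 1× S (X2) → no; 1× O (X2) → no; 1× N (charge +1, X3) → no; 1× O (charge -1, X1) → no; 1× O (X1) → no; 2× C (X3) → match.
That gives 2 matching atoms.

2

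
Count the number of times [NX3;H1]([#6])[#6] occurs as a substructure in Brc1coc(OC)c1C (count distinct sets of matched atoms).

0

[NX3;H1]([#6])[#6] is the SMARTS for a secondary amine: a trivalent nitrogen with one H, bonded to two carbons.
No fragment in the molecule satisfies every constraint, giving 0 matches.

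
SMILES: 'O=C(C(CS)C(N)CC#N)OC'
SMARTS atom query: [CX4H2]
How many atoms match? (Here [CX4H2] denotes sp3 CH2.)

2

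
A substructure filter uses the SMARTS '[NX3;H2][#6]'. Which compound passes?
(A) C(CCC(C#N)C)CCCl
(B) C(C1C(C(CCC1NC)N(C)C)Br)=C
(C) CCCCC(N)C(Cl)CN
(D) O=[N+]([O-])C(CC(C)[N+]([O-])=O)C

C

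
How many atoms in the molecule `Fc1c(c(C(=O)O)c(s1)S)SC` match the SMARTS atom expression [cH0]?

4

The query [cH0] means: aromatic carbon with no attached hydrogen (substituted or ring-fusion).
Check the 12 heavy atoms by environment: 1× s (aromatic, H0) → no; 4× c (aromatic, H0) → match; 1× C (H0) → no; 1× O (H0) → no; 1× O (H1) → no; 1× S (H0) → no; 1× C (H3) → no; 1× F (H0) → no; 1× S (H1) → no.
That gives 4 matching atoms.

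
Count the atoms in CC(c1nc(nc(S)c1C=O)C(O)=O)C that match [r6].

The query [r6] means: r6 matches atoms in a six-membered ring.
Check the 15 heavy atoms by environment: 2× n (aromatic, in 6-ring) → match; 4× c (aromatic, in 6-ring) → match; 1× S (acyclic) → no; 5× C (acyclic) → no; 3× O (acyclic) → no.
Summing the matching environments: 2 + 4 = 6 matching atoms.

6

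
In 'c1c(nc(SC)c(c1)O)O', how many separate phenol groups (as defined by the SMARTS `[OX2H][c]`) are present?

[OX2H][c] is the SMARTS for a phenol: a hydroxyl oxygen attached to an aromatic carbon.
The molecule carries 2 separate instances of a hydroxyl group (-OH) meeting every constraint; each maps to a distinct set of atoms, giving 2 matches.

2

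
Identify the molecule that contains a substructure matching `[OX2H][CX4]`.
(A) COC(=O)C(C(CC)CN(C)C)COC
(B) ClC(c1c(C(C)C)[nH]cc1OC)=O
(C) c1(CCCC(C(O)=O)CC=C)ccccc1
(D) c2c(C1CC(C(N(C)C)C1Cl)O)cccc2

[OX2H][CX4] describes a hydroxyl oxygen bound to an sp3 (X4) carbon (an aliphatic alcohol).
(A) has a methoxy ether (-OCH3) but the oxygen has H0 (ether), not H1.
(B) has a methoxy ether (-OCH3) but the oxygen has H0 (ether), not H1.
(C) has a carboxylic acid group (-C(=O)OH) but the -OH is on a CX3 carbonyl carbon, not a CX4 carbon.
(D) contains a hydroxyl group (-OH), which satisfies every atom and bond constraint.
So the answer is (D).

D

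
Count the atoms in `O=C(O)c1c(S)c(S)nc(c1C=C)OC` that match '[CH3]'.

Check the 15 heavy atoms by environment: 1× n (aromatic, H0) → no; 5× c (aromatic, H0) → no; 2× O (H0) → no; 1× C (H3) → match; 1× C (H1) → no; 1× C (H2) → no; 1× C (H0) → no; 1× O (H1) → no; 2× S (H1) → no.
That gives 1 matching atom.

1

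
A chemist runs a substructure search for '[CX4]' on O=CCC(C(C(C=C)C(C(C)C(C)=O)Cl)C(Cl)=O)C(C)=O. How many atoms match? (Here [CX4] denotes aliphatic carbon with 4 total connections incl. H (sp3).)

9

The query [CX4] means: C with X4: aliphatic carbon with exactly 4 total connections (bonds + H).
Check the 21 heavy atoms by environment: 9× C (X4) → match; 6× C (X3) → no; 4× O (X1) → no; 2× Cl (X1) → no.
That gives 9 matching atoms.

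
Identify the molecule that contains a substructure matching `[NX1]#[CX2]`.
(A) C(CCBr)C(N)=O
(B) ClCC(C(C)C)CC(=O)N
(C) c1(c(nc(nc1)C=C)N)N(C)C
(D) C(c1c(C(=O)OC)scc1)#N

D

[NX1]#[CX2] describes a nitrogen triple-bonded to a two-connected carbon (a nitrile).
(A) has a primary amide (-C(=O)NH2) but the nitrogen is NX3, not NX1.
(B) has a primary amide (-C(=O)NH2) but the nitrogen is NX3, not NX1.
(C) has a primary amino group (-NH2) but the nitrogen is NX3 (three connections), not NX1 triple-bonded.
(D) contains a nitrile (-C#N), which satisfies every atom and bond constraint.
So the answer is (D).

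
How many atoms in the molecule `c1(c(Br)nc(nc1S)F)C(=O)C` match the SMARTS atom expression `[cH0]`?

4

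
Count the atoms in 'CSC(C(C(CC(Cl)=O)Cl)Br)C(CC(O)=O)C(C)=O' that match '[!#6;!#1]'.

8

Check the 19 heavy atoms by environment: 11× C → no; 4× O → match; 2× Cl → match; 1× Br → match; 1× S → match.
Summing the matching environments: 4 + 2 + 1 + 1 = 8 matching atoms.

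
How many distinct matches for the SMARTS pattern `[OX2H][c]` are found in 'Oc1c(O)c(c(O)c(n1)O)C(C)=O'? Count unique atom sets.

4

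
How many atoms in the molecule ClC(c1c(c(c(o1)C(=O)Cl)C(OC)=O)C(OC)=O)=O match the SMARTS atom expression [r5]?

The query [r5] means: r5 matches atoms in a five-membered ring.
Check the 19 heavy atoms by environment: 1× o (aromatic, in 5-ring) → match; 4× c (aromatic, in 5-ring) → match; 6× C (acyclic) → no; 6× O (acyclic) → no; 2× Cl (acyclic) → no.
Summing the matching environments: 1 + 4 = 5 matching atoms.

5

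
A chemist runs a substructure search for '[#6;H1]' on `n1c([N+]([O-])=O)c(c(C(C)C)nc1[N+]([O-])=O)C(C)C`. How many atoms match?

Check the 18 heavy atoms by environment: 2× n (aromatic, H0) → no; 4× c (aromatic, H0) → no; 2× C (H1) → match; 4× C (H3) → no; 2× N (charge +1, H0) → no; 2× O (charge -1, H0) → no; 2× O (H0) → no.
That gives 2 matching atoms.

2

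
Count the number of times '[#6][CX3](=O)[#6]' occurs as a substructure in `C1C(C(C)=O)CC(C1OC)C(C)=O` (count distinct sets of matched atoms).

[#6][CX3](=O)[#6] is the SMARTS for a ketone: a carbonyl carbon (no H) flanked by two carbons.
The molecule carries 2 separate instances of an acetyl/ketone group (-C(=O)CH3) meeting every constraint; each maps to a distinct set of atoms, giving 2 matches.

2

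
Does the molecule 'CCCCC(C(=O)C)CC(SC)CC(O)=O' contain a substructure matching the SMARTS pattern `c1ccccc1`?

No

The pattern c1ccccc1 describes six aromatic carbons in a ring — a benzene ring.
The closest candidate here is a methyl group (-CH3), but no six-membered all-carbon aromatic ring is present. No other fragment satisfies the full query, so there is no match.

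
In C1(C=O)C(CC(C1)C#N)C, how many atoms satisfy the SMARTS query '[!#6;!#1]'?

The query [!#6;!#1] means: not carbon and not hydrogen — any heteroatom.
Check the 10 heavy atoms by environment: 8× C → no; 1× N → match; 1× O → match.
Summing the matching environments: 1 + 1 = 2 matching atoms.

2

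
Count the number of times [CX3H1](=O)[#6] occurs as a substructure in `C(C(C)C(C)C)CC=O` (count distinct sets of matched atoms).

[CX3H1](=O)[#6] is the SMARTS for an aldehyde: an sp2 carbon with one H, double-bonded to O and single-bonded to carbon.
Exactly one fragment in the molecule meets all constraints, giving 1 match.

1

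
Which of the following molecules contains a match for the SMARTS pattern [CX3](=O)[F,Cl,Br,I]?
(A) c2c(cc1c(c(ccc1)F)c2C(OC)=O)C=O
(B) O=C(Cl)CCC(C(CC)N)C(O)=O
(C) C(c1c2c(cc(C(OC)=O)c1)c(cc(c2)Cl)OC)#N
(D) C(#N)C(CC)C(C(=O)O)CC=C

[CX3](=O)[F,Cl,Br,I] describes a carbonyl carbon bonded to a halogen (an acyl halide).
(A) has a methyl-ester group (-C(=O)OCH3) but the carbonyl is bonded to -O-C, not to a halogen.
(B) contains an acyl chloride (-C(=O)Cl), which satisfies every atom and bond constraint.
(C) has a chloro substituent but the Cl is not on a carbonyl carbon.
(D) has a carboxylic acid group (-C(=O)OH) but the carbonyl is bonded to -OH, not to a halogen.
So the answer is (B).

B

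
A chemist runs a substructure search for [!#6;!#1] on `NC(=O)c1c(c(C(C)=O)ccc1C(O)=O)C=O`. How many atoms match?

The query [!#6;!#1] means: not carbon and not hydrogen — any heteroatom.
Check the 17 heavy atoms by environment: 6× c (aromatic) → no; 5× C → no; 5× O → match; 1× N → match.
Summing the matching environments: 5 + 1 = 6 matching atoms.

6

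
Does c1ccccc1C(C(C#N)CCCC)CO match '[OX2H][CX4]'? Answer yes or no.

Yes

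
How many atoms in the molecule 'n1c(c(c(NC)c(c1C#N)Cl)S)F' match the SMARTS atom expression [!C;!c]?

The query [!C;!c] means: neither aliphatic nor aromatic carbon — same as [!#6].
Check the 13 heavy atoms by environment: 1× n (aromatic) → match; 5× c (aromatic) → no; 2× N → match; 2× C → no; 1× S → match; 1× Cl → match; 1× F → match.
Summing the matching environments: 1 + 2 + 1 + 1 + 1 = 6 matching atoms.

6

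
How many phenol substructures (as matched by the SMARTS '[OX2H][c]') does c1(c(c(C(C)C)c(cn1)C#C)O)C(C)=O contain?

[OX2H][c] is the SMARTS for a phenol: a hydroxyl oxygen attached to an aromatic carbon.
Exactly one fragment in the molecule meets all constraints, giving 1 match.

1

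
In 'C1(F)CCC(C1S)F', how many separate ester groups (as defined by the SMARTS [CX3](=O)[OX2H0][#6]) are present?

[CX3](=O)[OX2H0][#6] is the SMARTS for an ester: a carbonyl carbon bonded to an oxygen that is itself bonded to carbon (no H on that O).
No fragment in the molecule satisfies every constraint, giving 0 matches.

0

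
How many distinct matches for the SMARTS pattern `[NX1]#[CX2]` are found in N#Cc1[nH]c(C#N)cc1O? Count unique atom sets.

2

[NX1]#[CX2] is the SMARTS for a nitrile: a nitrogen triple-bonded to a two-connected carbon.
The molecule carries 2 separate instances of a nitrile (-C#N) meeting every constraint; each maps to a distinct set of atoms, giving 2 matches.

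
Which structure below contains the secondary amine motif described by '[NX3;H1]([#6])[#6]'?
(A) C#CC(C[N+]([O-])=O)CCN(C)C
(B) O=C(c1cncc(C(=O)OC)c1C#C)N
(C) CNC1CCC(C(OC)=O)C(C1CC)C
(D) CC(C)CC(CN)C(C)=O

C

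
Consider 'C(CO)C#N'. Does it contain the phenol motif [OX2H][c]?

No

The pattern [OX2H][c] describes a hydroxyl oxygen attached to an aromatic carbon — a phenol.
The closest candidate here is a hydroxyl group (-OH), but the -OH is on an aliphatic carbon, not an aromatic c. No other fragment satisfies the full query, so there is no match.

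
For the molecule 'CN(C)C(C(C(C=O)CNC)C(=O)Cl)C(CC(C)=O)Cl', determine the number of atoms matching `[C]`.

13

The query [C] means: uppercase C matches aliphatic (non-aromatic) carbon only.
Check the 20 heavy atoms by environment: 13× C → match; 3× O → no; 2× Cl → no; 2× N → no.
That gives 13 matching atoms.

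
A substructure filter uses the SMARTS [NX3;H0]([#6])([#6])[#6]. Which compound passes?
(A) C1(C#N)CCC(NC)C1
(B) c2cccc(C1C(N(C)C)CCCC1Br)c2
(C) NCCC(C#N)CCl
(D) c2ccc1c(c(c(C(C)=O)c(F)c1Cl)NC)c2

[NX3;H0]([#6])([#6])[#6] describes a trivalent nitrogen with no H, bonded to three carbons (a tertiary amine).
(A) has an N-methylamino group (-NHCH3) but the nitrogen still has one H (H1), not H0.
(B) contains a dimethylamino group (-N(CH3)2), which satisfies every atom and bond constraint.
(C) has a primary amino group (-NH2) but the nitrogen has H2, not H0 with three carbons.
(D) has an N-methylamino group (-NHCH3) but the nitrogen still has one H (H1), not H0.
So the answer is (B).

B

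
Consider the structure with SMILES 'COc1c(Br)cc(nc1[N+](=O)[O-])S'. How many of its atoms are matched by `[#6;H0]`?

4

The query [#6;H0] means: any carbon with no attached hydrogen.
Check the 13 heavy atoms by environment: 1× n (aromatic, H0) → no; 4× c (aromatic, H0) → match; 1× c (aromatic, H1) → no; 1× S (H1) → no; 1× N (charge +1, H0) → no; 1× O (charge -1, H0) → no; 2× O (H0) → no; 1× Br (H0) → no; 1× C (H3) → no.
That gives 4 matching atoms.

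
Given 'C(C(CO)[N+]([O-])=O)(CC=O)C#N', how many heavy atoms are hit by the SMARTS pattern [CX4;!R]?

The query [CX4;!R] means: aliphatic carbon with four total connections, not in a ring.
Check the 12 heavy atoms by environment: 4× C (X4, acyclic) → match; 1× C (X3, acyclic) → no; 2× O (X1, acyclic) → no; 1× C (X2, acyclic) → no; 1× N (X1, acyclic) → no; 1× O (X2, acyclic) → no; 1× N (charge +1, X3, acyclic) → no; 1× O (charge -1, X1, acyclic) → no.
That gives 4 matching atoms.

4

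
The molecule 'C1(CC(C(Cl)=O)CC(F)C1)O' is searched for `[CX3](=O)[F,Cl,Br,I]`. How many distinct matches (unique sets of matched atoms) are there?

1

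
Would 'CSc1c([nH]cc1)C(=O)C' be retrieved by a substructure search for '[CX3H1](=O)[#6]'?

No

The pattern [CX3H1](=O)[#6] describes an sp2 carbon with one H, double-bonded to O and single-bonded to carbon — an aldehyde.
The closest candidate here is an acetyl/ketone group (-C(=O)CH3), but the carbonyl carbon has H0 (two carbon neighbours), not H1. No other fragment satisfies the full query, so there is no match.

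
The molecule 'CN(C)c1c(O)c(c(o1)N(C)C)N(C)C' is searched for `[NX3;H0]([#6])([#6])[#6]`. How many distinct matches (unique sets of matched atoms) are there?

[NX3;H0]([#6])([#6])[#6] is the SMARTS for a tertiary amine: a trivalent nitrogen with no H, bonded to three carbons.
The molecule carries 3 separate instances of a dimethylamino group (-N(CH3)2) meeting every constraint; each maps to a distinct set of atoms, giving 3 matches.

3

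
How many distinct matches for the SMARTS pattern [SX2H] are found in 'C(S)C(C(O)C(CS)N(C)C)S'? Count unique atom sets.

[SX2H] is the SMARTS for a thiol: an aliphatic sulfur with two connections, one being H.
The molecule carries 3 separate instances of a thiol (-SH) meeting every constraint; each maps to a distinct set of atoms, giving 3 matches.

3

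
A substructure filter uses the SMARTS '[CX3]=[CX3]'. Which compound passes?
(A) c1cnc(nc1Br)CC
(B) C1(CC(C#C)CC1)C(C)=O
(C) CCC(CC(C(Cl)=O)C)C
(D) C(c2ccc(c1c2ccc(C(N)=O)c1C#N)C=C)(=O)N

D

[CX3]=[CX3] describes a non-aromatic C=C double bond between two sp2 carbons (an alkene).
(A) has an ethyl group (-CH2CH3) but its C-C bond is a single bond between CX4 carbons, not CX3=CX3.
(B) has an ethynyl group (-C#CH) but the C-C bond is a triple bond, not a double bond.
(C) has an ethyl group (-CH2CH3) but its C-C bond is a single bond between CX4 carbons, not CX3=CX3.
(D) contains a vinyl group (-CH=CH2), which satisfies every atom and bond constraint.
So the answer is (D).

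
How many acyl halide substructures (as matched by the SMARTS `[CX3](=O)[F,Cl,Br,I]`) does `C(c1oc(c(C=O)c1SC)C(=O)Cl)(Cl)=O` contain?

2

[CX3](=O)[F,Cl,Br,I] is the SMARTS for an acyl halide: a carbonyl carbon bonded to a halogen.
The molecule carries 2 separate instances of an acyl chloride (-C(=O)Cl) meeting every constraint; each maps to a distinct set of atoms, giving 2 matches.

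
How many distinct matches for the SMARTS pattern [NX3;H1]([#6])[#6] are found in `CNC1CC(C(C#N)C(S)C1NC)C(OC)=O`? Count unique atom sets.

[NX3;H1]([#6])[#6] is the SMARTS for a secondary amine: a trivalent nitrogen with one H, bonded to two carbons.
The molecule carries 2 separate instances of an N-methylamino group (-NHCH3) meeting every constraint; each maps to a distinct set of atoms, giving 2 matches.

2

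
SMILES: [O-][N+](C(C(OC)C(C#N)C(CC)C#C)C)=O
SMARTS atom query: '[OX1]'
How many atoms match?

2

The query [OX1] means: aliphatic oxygen with one total connection — typically a carbonyl =O or an oxide.
Check the 16 heavy atoms by environment: 8× C (X4) → no; 1× N (charge +1, X3) → no; 1× O (charge -1, X1) → match; 1× O (X1) → match; 1× O (X2) → no; 3× C (X2) → no; 1× N (X1) → no.
Summing the matching environments: 1 + 1 = 2 matching atoms.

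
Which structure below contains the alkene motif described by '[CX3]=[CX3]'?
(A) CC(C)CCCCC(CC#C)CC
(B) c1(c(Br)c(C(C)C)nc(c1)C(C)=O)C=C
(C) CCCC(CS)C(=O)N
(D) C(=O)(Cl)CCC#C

B

[CX3]=[CX3] describes a non-aromatic C=C double bond between two sp2 carbons (an alkene).
(A) has an ethynyl group (-C#CH) but the C-C bond is a triple bond, not a double bond.
(B) contains a vinyl group (-CH=CH2), which satisfies every atom and bond constraint.
(C) has an ethyl group (-CH2CH3) but its C-C bond is a single bond between CX4 carbons, not CX3=CX3.
(D) has an ethynyl group (-C#CH) but the C-C bond is a triple bond, not a double bond.
So the answer is (B).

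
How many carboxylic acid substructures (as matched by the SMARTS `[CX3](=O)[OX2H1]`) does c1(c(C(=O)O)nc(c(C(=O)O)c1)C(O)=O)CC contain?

3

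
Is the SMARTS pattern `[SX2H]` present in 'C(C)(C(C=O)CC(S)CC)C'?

The pattern [SX2H] describes an aliphatic sulfur with two connections, one being H — a thiol.
The molecule carries a thiol (-SH), whose atoms satisfy every constraint of the query, so the pattern matches.

Yes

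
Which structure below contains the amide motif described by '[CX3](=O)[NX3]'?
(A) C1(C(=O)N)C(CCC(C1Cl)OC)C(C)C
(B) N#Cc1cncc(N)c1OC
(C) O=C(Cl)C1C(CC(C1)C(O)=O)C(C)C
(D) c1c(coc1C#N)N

[CX3](=O)[NX3] describes a carbonyl carbon bonded to a trivalent nitrogen (an amide).
(A) contains a primary amide (-C(=O)NH2), which satisfies every atom and bond constraint.
(B) has a primary amino group (-NH2) but the -NH2 is not attached to a carbonyl carbon.
(C) has a carboxylic acid group (-C(=O)OH) but the carbonyl is bonded to O, not to an NX3 nitrogen.
(D) has a nitrile (-C#N) but the nitrile N is NX1 (triple-bonded), not NX3.
So the answer is (A).

A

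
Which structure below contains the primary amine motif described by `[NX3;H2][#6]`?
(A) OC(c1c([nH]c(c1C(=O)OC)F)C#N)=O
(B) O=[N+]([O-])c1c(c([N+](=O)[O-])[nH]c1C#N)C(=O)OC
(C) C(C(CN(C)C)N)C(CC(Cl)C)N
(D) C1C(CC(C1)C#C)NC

[NX3;H2][#6] describes a trivalent nitrogen with two H attached to carbon (a primary amine).
(A) has a nitrile (-C#N) but the nitrogen is NX1 (triple-bonded), not NX3 with two H.
(B) has a nitro group (-[N+](=O)[O-]) but the nitrogen is [N+] with no H, not NX3H2.
(C) contains a primary amino group (-NH2), which satisfies every atom and bond constraint.
(D) has an N-methylamino group (-NHCH3) but the nitrogen bears two carbons and only one H (H1), not H2.
So the answer is (C).

C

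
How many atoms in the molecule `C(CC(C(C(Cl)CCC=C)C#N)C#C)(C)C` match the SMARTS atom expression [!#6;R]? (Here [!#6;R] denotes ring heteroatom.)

0

The query [!#6;R] means: non-carbon atom that is part of a ring.
Check the 16 heavy atoms by environment: 14× C (acyclic) → no; 1× Cl (acyclic) → no; 1× N (acyclic) → no.
No environment satisfies the query, so 0 matching atoms.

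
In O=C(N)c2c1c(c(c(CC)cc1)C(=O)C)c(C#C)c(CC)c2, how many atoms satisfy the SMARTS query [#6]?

19

Check the 22 heavy atoms by environment: 10× c (aromatic) → match; 9× C → match; 2× O → no; 1× N → no.
Summing the matching environments: 10 + 9 = 19 matching atoms.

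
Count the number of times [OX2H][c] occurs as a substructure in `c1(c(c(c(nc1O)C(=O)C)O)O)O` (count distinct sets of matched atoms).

[OX2H][c] is the SMARTS for a phenol: a hydroxyl oxygen attached to an aromatic carbon.
The molecule carries 4 separate instances of a hydroxyl group (-OH) meeting every constraint; each maps to a distinct set of atoms, giving 4 matches.

4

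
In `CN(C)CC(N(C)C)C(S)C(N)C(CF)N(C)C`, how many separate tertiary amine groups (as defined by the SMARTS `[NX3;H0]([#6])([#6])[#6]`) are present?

[NX3;H0]([#6])([#6])[#6] is the SMARTS for a tertiary amine: a trivalent nitrogen with no H, bonded to three carbons.
The molecule carries 3 separate instances of a dimethylamino group (-N(CH3)2) meeting every constraint; each maps to a distinct set of atoms, giving 3 matches.

3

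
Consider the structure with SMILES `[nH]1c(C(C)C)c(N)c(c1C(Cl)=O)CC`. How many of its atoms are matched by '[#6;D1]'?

3

The query [#6;D1] means: carbon bonded to exactly one heavy atom.
Check the 14 heavy atoms by environment: 1× n (aromatic, D2) → no; 4× c (aromatic, D3) → no; 2× C (D3) → no; 3× C (D1) → match; 1× O (D1) → no; 1× Cl (D1) → no; 1× N (D1) → no; 1× C (D2) → no.
That gives 3 matching atoms.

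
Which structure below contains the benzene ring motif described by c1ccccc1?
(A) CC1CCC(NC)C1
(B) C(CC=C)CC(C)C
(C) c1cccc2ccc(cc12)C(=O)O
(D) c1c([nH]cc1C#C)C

c1ccccc1 describes six aromatic carbons in a ring (a benzene ring).
(A) has a methyl group (-CH3) but no six-membered all-carbon aromatic ring is present.
(B) has a methyl group (-CH3) but no six-membered all-carbon aromatic ring is present.
(C) contains the required atom environment, so the pattern matches.
(D) has a methyl group (-CH3) but no six-membered all-carbon aromatic ring is present.
So the answer is (C).

C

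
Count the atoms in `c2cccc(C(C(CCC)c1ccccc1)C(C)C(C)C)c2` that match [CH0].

0

The query [CH0] means: aliphatic carbon with no attached hydrogen.
Check the 22 heavy atoms by environment: 2× C (H2) → no; 4× C (H1) → no; 4× C (H3) → no; 2× c (aromatic, H0) → no; 10× c (aromatic, H1) → no.
No environment satisfies the query, so 0 matching atoms.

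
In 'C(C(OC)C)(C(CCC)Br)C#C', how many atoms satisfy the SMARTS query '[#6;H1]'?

The query [#6;H1] means: any carbon bearing exactly one hydrogen.
Check the 12 heavy atoms by environment: 2× C (H2) → no; 4× C (H1) → match; 3× C (H3) → no; 1× C (H0) → no; 1× Br (H0) → no; 1× O (H0) → no.
That gives 4 matching atoms.

4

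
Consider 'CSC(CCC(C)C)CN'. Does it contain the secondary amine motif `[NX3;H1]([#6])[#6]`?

No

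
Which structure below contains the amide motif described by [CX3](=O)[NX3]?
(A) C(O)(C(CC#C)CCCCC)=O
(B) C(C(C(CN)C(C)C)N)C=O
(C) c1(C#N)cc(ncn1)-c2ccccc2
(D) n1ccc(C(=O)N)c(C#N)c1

D

[CX3](=O)[NX3] describes a carbonyl carbon bonded to a trivalent nitrogen (an amide).
(A) has a carboxylic acid group (-C(=O)OH) but the carbonyl is bonded to O, not to an NX3 nitrogen.
(B) has a primary amino group (-NH2) but the -NH2 is not attached to a carbonyl carbon.
(C) has a nitrile (-C#N) but the nitrile N is NX1 (triple-bonded), not NX3.
(D) contains a primary amide (-C(=O)NH2), which satisfies every atom and bond constraint.
So the answer is (D).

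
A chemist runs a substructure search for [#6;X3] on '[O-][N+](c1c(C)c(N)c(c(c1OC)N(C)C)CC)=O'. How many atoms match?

6

The query [#6;X3] means: any carbon (aromatic or not) with three total connections.
Check the 18 heavy atoms by environment: 6× c (aromatic, X3) → match; 1× N (charge +1, X3) → no; 1× O (charge -1, X1) → no; 1× O (X1) → no; 2× N (X3) → no; 6× C (X4) → no; 1× O (X2) → no.
That gives 6 matching atoms.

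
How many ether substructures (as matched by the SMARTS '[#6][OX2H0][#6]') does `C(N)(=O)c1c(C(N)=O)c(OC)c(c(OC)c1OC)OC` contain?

4

[#6][OX2H0][#6] is the SMARTS for an ether: an aliphatic oxygen bridging two carbons with no H on the oxygen.
The molecule carries 4 separate instances of a methoxy ether (-OCH3) meeting every constraint; each maps to a distinct set of atoms, giving 4 matches.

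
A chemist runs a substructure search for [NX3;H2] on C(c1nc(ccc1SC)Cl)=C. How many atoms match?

0

The query [NX3;H2] means: aliphatic N with 3 total connections, two of them H — an -NH2 nitrogen (amine or amide).
Check the 11 heavy atoms by environment: 1× n (aromatic, H0, X2) → no; 3× c (aromatic, H0, X3) → no; 2× c (aromatic, H1, X3) → no; 1× S (H0, X2) → no; 1× C (H3, X4) → no; 1× Cl (H0, X1) → no; 1× C (H1, X3) → no; 1× C (H2, X3) → no.
No environment satisfies the query, so 0 matching atoms.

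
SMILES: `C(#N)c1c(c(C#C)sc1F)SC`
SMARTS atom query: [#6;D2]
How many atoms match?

Check the 12 heavy atoms by environment: 1× s (aromatic, D2) → no; 4× c (aromatic, D3) → no; 2× C (D2) → match; 1× N (D1) → no; 2× C (D1) → no; 1× F (D1) → no; 1× S (D2) → no.
That gives 2 matching atoms.

2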